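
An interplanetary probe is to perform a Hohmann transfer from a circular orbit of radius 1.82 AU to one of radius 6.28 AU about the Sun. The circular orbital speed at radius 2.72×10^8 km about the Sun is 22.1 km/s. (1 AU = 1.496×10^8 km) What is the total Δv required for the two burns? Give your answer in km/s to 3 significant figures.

Δv = 9.34 km/s

From the circular-orbit relation v² = μ/r at r = 2.72×10^8 km: μ = v²r = (22.1)² × 2.72×10^8 = 1.32848×10^11 km³/s².
In km: r₁ = 1.82 × 1.496×10^8 = 2.72272×10^8 km; r₂ = 6.28 × 1.496×10^8 = 9.39488×10^8 km.
Transfer-ellipse semi-major axis a_t = (r₁ + r₂)/2 = (2.72272×10^8 + 9.39488×10^8)/2 = 6.0588×10^8 km.
At r₁ the circular-orbit speed is v₁ = √(μ/r₁) = 22.089 km/s.
Transfer-orbit speed at r₁ (vis-viva): v_p = √[μ(2/r₁ − 1/a_t)] = 27.506 km/s.
First burn Δv₁ = |v_p − v₁| = 5.417 km/s.
Circular speed at r₂: v₂ = √(μ/r₂) = 11.8913 km/s.
Transfer-orbit speed at r₂: v_a = √[μ(2/r₂ − 1/a_t)] = 7.97149 km/s.
Second burn Δv₂ = |v₂ − v_a| = 3.920 km/s.
Total Δv = Δv₁ + Δv₂ = 9.337 km/s.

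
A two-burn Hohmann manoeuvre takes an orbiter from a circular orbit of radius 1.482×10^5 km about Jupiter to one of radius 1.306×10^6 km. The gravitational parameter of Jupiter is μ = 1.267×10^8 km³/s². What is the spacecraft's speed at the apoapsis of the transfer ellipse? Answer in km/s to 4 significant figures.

v = 4.447 km/s

The Hohmann ellipse has a_t = (r₁ + r₂)/2 = 7.271×10^5 km.
At apoapsis, r = 1.306×10^6 km.
Applying v² = μ(2/r − 1/a_t): v = 4.447 km/s.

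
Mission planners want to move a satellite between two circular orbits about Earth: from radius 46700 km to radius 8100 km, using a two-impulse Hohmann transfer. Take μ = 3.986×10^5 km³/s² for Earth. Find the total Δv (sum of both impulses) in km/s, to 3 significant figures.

Semi-major axis of the transfer orbit: a_t = (46700 + 8100)/2 = 27400 km.
Circular speed at r₁: v₁ = √(μ/r₁) = √(3.986×10^5/46700) = 2.9215 km/s.
Transfer-orbit speed at r₁ (v² = μ(2/r − 1/a)): v_a = √[μ(2/r₁ − 1/a_t)] = 1.5885 km/s.
First burn Δv₁ = |v_a − v₁| = 1.333 km/s.
Circular speed at r₂: v₂ = √(μ/r₂) = 7.015 km/s.
Transfer-orbit speed at r₂: v_p = √[μ(2/r₂ − 1/a_t)] = 9.158 km/s.
Second burn Δv₂ = |v₂ − v_p| = 2.143 km/s.
Δv = Δv₁ + Δv₂ = 1.333 + 2.143 = 3.476 km/s.

Δv = 3.48 km/s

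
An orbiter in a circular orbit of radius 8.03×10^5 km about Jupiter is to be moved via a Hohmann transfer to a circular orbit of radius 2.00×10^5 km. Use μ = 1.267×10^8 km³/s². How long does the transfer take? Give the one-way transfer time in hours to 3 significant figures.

The Hohmann ellipse has a_t = (r₁ + r₂)/2 = 5.015×10^5 km.
By Kepler's third law the transfer-orbit period is T = 2π√(a_t³/μ), so t = T/2 = 99120 s.
Converting: 99120 s ÷ 3600 s/hour = 27.5 hours.

t = 27.5 hours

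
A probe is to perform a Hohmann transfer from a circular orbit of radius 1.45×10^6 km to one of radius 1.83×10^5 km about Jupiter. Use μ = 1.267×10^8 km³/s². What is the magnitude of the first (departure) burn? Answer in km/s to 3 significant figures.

Semi-major axis of the transfer orbit: a_t = (1.450×10^6 + 1.830×10^5)/2 = 8.165×10^5 km.
Circular speed at r = 1.450×10^6 km: v_c = √(μ/r) = 9.3477 km/s.
Vis-viva on the transfer ellipse at r = 1.450×10^6 km gives v_t = √[μ(2/r − 1/a_t)] = 4.4254 km/s.
Δv₁ = |v_t − v_c| = |4.4254 − 9.3477| = 4.922 km/s.

Δv₁ = 4.92 km/s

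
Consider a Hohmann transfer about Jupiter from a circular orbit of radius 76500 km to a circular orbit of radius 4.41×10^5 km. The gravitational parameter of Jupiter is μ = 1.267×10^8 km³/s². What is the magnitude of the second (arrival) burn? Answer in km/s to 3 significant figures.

Semi-major axis of the transfer orbit: a_t = (76500 + 4.410×10^5)/2 = 2.5875×10^5 km.
On the circular orbit at r = 4.410×10^5 km, v_c = √(μ/r) = 16.95 km/s.
Vis-viva on the transfer ellipse at r = 4.410×10^5 km gives v_t = √[μ(2/r − 1/a_t)] = 9.216 km/s.
Δv₂ = |v_t − v_c| = |9.216 − 16.95| = 7.734 km/s.

Δv₂ = 7.73 km/s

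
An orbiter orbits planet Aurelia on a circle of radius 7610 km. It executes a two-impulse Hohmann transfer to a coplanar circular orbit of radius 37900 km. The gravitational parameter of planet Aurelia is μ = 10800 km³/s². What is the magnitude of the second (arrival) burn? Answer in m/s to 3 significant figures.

Δv₂ = 225 m/s

Transfer-ellipse semi-major axis a_t = (r₁ + r₂)/2 = (7610 + 37900)/2 = 22755 km.
Circular speed at r = 37900 km: v_c = √(μ/r) = 0.5338 km/s.
Transfer-orbit speed at the same r (vis-viva, a = a_t): v_t = √[μ(2/r − 1/a_t)] = 0.3087 km/s.
Δv₂ = |v_t − v_c| = |0.3087 − 0.5338| = 0.2251 km/s.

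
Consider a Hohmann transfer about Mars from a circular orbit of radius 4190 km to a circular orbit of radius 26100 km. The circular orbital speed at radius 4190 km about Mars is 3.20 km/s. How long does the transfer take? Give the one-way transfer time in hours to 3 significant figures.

t = 7.85 hours

From the circular-orbit relation v² = μ/r at r = 4190 km: μ = v²r = (3.20)² × 4190 = 42905.6 km³/s².
Semi-major axis of the transfer orbit: a_t = (4190 + 26100)/2 = 15145 km.
Half the transfer-orbit period gives t = π√(a_t³/μ) = 28270 s.
Converting: 28270 s ÷ 3600 s/hour = 7.85 hours.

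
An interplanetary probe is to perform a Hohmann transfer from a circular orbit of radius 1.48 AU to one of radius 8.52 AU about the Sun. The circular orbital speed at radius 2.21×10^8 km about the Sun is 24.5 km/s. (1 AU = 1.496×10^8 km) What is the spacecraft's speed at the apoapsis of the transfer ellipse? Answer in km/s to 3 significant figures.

v = 5.55 km/s

From the circular-orbit relation v² = μ/r at r = 2.21×10^8 km: μ = v²r = (24.5)² × 2.21×10^8 = 1.32655×10^11 km³/s².
In km: r₁ = 1.48 × 1.496×10^8 = 2.21408×10^8 km; r₂ = 8.52 × 1.496×10^8 = 1.274592×10^9 km.
Transfer-ellipse semi-major axis a_t = (r₁ + r₂)/2 = (2.21408×10^8 + 1.274592×10^9)/2 = 7.480×10^8 km.
The apoapsis of the transfer ellipse is at r = 1.274592×10^9 km.
From the vis-viva equation, v = √[μ(2/r − 1/a_t)] = 5.550 km/s.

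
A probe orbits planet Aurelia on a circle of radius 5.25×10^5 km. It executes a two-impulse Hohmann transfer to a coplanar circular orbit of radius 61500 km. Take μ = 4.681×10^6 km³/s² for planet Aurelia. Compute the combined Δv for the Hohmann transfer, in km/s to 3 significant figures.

Δv = 4.57 km/s

The Hohmann ellipse has a_t = (r₁ + r₂)/2 = 2.9325×10^5 km.
Circular speed at r₁: v₁ = √(μ/r₁) = √(4.681×10^6/5.250×10^5) = 2.986 km/s.
Transfer-orbit speed at r₁ (v² = μ(2/r − 1/a)): v_a = √[μ(2/r₁ − 1/a_t)] = 1.367 km/s.
First burn Δv₁ = |v_a − v₁| = 1.619 km/s.
Circular speed at r₂: v₂ = √(μ/r₂) = 8.7243 km/s.
Transfer-orbit speed at r₂: v_p = √[μ(2/r₂ − 1/a_t)] = 11.673 km/s.
Second burn Δv₂ = |v₂ − v_p| = 2.949 km/s.
Δv = Δv₁ + Δv₂ = 1.619 + 2.949 = 4.568 km/s.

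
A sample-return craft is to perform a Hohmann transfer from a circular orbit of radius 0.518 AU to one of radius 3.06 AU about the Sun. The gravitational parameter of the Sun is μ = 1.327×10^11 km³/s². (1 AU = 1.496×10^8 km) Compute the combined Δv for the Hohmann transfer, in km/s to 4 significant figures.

Δv = 20.60 km/s

In km: r₁ = 0.518 × 1.496×10^8 = 7.74928×10^7 km; r₂ = 3.06 × 1.496×10^8 = 4.57776×10^8 km.
Transfer-ellipse semi-major axis a_t = (r₁ + r₂)/2 = (7.74928×10^7 + 4.57776×10^8)/2 = 2.676344×10^8 km.
At r₁ the circular-orbit speed is v₁ = √(μ/r₁) = 41.38 km/s.
Transfer-orbit speed at r₁ (vis-viva): v_p = √[μ(2/r₁ − 1/a_t)] = 54.12 km/s.
First burn Δv₁ = |v_p − v₁| = 12.74 km/s.
At r₂, v₂ = √(μ/r₂) = 17.0259 km/s.
Transfer-orbit speed at r₂: v_a = √[μ(2/r₂ − 1/a_t)] = 9.16154 km/s.
Second burn Δv₂ = |v₂ − v_a| = 7.864 km/s.
Δv = Δv₁ + Δv₂ = 12.74 + 7.864 = 20.60 km/s.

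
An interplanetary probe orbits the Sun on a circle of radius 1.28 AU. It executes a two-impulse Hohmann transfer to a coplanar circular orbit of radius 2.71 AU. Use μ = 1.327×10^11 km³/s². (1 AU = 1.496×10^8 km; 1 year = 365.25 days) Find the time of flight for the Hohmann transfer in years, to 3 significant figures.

In km: r₁ = 1.28 × 1.496×10^8 = 1.91488×10^8 km; r₂ = 2.71 × 1.496×10^8 = 4.05416×10^8 km.
Transfer-ellipse semi-major axis a_t = (r₁ + r₂)/2 = (1.91488×10^8 + 4.05416×10^8)/2 = 2.98452×10^8 km.
Transfer time t = π√(a_t³/μ) = π√((2.98452×10^8)³ / 1.327×10^11) = 4.447×10^7 s.
Converting: 4.447×10^7 s ÷ 3.15576×10^7 s/year (365.25 × 86400) = 1.41 years.

t = 1.41 years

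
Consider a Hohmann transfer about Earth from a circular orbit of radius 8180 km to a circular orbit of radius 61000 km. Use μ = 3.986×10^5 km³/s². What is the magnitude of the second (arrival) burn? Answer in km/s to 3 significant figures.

Transfer-ellipse semi-major axis a_t = (r₁ + r₂)/2 = (8180 + 61000)/2 = 34590 km.
On the circular orbit at r = 61000 km, v_c = √(μ/r) = 2.556 km/s.
Vis-viva on the transfer ellipse at r = 61000 km gives v_t = √[μ(2/r − 1/a_t)] = 1.243 km/s.
Δv₂ = |v_t − v_c| = |1.243 − 2.556| = 1.313 km/s.

Δv₂ = 1.31 km/s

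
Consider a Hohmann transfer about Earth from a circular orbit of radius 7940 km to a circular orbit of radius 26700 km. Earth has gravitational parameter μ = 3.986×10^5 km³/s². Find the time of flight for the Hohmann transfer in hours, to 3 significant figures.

Transfer-ellipse semi-major axis a_t = (r₁ + r₂)/2 = (7940 + 26700)/2 = 17320 km.
Half the transfer-orbit period gives t = π√(a_t³/μ) = 11340 s.
Converting: 11340 s ÷ 3600 s/hour = 3.15 hours.

t = 3.15 hours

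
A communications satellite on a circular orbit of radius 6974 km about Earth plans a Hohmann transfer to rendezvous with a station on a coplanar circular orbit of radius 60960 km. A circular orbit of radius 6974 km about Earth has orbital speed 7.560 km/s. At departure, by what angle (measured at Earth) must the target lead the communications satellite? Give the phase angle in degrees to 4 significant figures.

From the circular-orbit relation v² = μ/r at r = 6974 km: μ = v²r = (7.560)² × 6974 = 3.98589×10^5 km³/s².
The Hohmann ellipse has a_t = (r₁ + r₂)/2 = 33967 km.
The half-period of the transfer ellipse is t = π√(a_t³/μ) = 31150 s.
Target angular speed ω₂ = √(μ/r₂³) = 4.195×10^-5 rad/s.
Angle swept by the target during transfer: ω₂·t = 1.3067 rad = 74.87°.
Arrival is 180° from departure on the ellipse, so φ = 180° − 74.87° = 105.1°.

φ = 105.1°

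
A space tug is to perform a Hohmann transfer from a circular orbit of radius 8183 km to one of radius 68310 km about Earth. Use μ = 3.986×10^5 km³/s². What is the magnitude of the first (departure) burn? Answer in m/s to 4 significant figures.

Δv₁ = 2348 m/s

Semi-major axis of the transfer orbit: a_t = (8183 + 68310)/2 = 38246.5 km.
On the circular orbit at r = 8183 km, v_c = √(μ/r) = 6.979 km/s.
Vis-viva on the transfer ellipse at r = 8183 km gives v_t = √[μ(2/r − 1/a_t)] = 9.327 km/s.
Δv₁ = |v_t − v_c| = |9.327 − 6.979| = 2.348 km/s.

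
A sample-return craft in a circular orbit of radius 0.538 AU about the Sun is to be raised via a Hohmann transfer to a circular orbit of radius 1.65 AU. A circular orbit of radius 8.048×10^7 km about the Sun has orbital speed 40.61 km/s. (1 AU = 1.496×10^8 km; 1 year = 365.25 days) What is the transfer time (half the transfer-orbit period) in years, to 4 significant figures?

From the circular-orbit relation v² = μ/r at r = 8.048×10^7 km: μ = v²r = (40.61)² × 8.048×10^7 = 1.32725×10^11 km³/s².
In km: r₁ = 0.538 × 1.496×10^8 = 8.04848×10^7 km; r₂ = 1.65 × 1.496×10^8 = 2.4684×10^8 km.
Transfer-ellipse semi-major axis a_t = (r₁ + r₂)/2 = (8.04848×10^7 + 2.4684×10^8)/2 = 1.636624×10^8 km.
Transfer time t = π√(a_t³/μ) = π√((1.636624×10^8)³ / 1.32725×10^11) = 1.8055×10^7 s.
Converting: 1.8055×10^7 s ÷ 3.15576×10^7 s/year (365.25 × 86400) = 0.5721 years.

t = 0.5721 years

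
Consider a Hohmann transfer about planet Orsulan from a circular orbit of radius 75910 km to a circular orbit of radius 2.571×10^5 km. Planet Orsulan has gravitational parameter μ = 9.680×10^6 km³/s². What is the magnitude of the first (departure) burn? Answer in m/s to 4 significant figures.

Semi-major axis of the transfer orbit: a_t = (75910 + 2.571×10^5)/2 = 1.66505×10^5 km.
On the circular orbit at r = 75910 km, v_c = √(μ/r) = 11.29 km/s.
Transfer-orbit speed at the same r (vis-viva, a = a_t): v_t = √[μ(2/r − 1/a_t)] = 14.03 km/s.
Δv₁ = |v_t − v_c| = |14.03 − 11.29| = 2.740 km/s.

Δv₁ = 2740 m/s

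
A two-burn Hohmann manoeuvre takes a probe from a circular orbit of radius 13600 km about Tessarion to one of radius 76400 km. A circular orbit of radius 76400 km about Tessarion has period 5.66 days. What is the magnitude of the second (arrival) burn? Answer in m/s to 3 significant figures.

From Kepler's third law T² = 4π²r³/μ at r = 76400 km, T = 5.66 days = 5.66 × 86400 s = 4.89024×10^5 s: μ = 4π²r³/T² = 73617.2 km³/s².
The Hohmann ellipse has a_t = (r₁ + r₂)/2 = 45000 km.
Circular speed at r = 76400 km: v_c = √(μ/r) = 0.9816 km/s.
Transfer-orbit speed at the same r (vis-viva, a = a_t): v_t = √[μ(2/r − 1/a_t)] = 0.5396 km/s.
Δv₂ = |v_t − v_c| = |0.5396 − 0.9816| = 0.4420 km/s.

Δv₂ = 442 m/s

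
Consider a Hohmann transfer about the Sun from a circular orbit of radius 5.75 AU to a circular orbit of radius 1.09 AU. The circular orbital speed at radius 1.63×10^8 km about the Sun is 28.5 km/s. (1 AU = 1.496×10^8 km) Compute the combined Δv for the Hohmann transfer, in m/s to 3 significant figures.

From the circular-orbit relation v² = μ/r at r = 1.63×10^8 km: μ = v²r = (28.5)² × 1.63×10^8 = 1.32397×10^11 km³/s².
In km: r₁ = 5.75 × 1.496×10^8 = 8.602×10^8 km; r₂ = 1.09 × 1.496×10^8 = 1.63064×10^8 km.
Transfer-ellipse semi-major axis a_t = (r₁ + r₂)/2 = (8.602×10^8 + 1.63064×10^8)/2 = 5.11632×10^8 km.
At r₁ the circular-orbit speed is v₁ = √(μ/r₁) = 12.406205 km/s.
On the transfer ellipse at r₁, vis-viva equation gives v_a = √[μ(2/r₁ − 1/a_t)] = 7.0038871 km/s.
First burn Δv₁ = |v_a − v₁| = 5.40232 km/s.
At r₂, v₂ = √(μ/r₂) = 28.4944 km/s.
Transfer-orbit speed at r₂: v_p = √[μ(2/r₂ − 1/a_t)] = 36.9471 km/s.
Second burn Δv₂ = |v₂ − v_p| = 8.45270 km/s.
Δv = Δv₁ + Δv₂ = 5.40232 + 8.45270 = 13.86 km/s.

Δv = 13900 m/s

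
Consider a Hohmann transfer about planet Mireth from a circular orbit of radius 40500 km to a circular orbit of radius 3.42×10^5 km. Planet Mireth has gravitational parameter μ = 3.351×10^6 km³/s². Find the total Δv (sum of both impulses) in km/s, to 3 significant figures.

Δv = 4.76 km/s

Transfer-ellipse semi-major axis a_t = (r₁ + r₂)/2 = (40500 + 3.420×10^5)/2 = 1.9125×10^5 km.
Circular speed at r₁: v₁ = √(μ/r₁) = √(3.351×10^6/40500) = 9.0961938 km/s.
Transfer-orbit speed at r₁ (vis-viva): v_p = √[μ(2/r₁ − 1/a_t)] = 12.163877 km/s.
First burn Δv₁ = |v_p − v₁| = 3.06768 km/s.
Circular speed at r₂: v₂ = √(μ/r₂) = 3.130215 km/s.
Transfer-orbit speed at r₂: v_a = √[μ(2/r₂ − 1/a_t)] = 1.440459 km/s.
Second burn Δv₂ = |v₂ − v_a| = 1.68976 km/s.
Δv = Δv₁ + Δv₂ = 3.06768 + 1.68976 = 4.757 km/s.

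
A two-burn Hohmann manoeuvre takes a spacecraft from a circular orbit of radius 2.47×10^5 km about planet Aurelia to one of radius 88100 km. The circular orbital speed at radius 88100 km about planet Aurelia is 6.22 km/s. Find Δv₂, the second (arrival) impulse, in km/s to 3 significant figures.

Δv₂ = 1.33 km/s

From the circular-orbit relation v² = μ/r at r = 88100 km: μ = v²r = (6.22)² × 88100 = 3.40845×10^6 km³/s².
The Hohmann ellipse has a_t = (r₁ + r₂)/2 = 1.6755×10^5 km.
On the circular orbit at r = 88100 km, v_c = √(μ/r) = 6.220 km/s.
Vis-viva on the transfer ellipse at r = 88100 km gives v_t = √[μ(2/r − 1/a_t)] = 7.552 km/s.
Δv₂ = |v_t − v_c| = |7.552 − 6.220| = 1.332 km/s.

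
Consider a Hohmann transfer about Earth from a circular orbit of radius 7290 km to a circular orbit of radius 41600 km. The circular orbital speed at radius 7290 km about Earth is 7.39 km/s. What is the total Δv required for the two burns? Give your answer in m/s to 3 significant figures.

From the circular-orbit relation v² = μ/r at r = 7290 km: μ = v²r = (7.39)² × 7290 = 3.98122×10^5 km³/s².
Transfer-ellipse semi-major axis a_t = (r₁ + r₂)/2 = (7290 + 41600)/2 = 24445 km.
At r₁ the circular-orbit speed is v₁ = √(μ/r₁) = 7.3900 km/s.
On the transfer ellipse at r₁, v² = μ(2/r − 1/a) gives v_p = √[μ(2/r₁ − 1/a_t)] = 9.6404 km/s.
First burn Δv₁ = |v_p − v₁| = 2.2504 km/s.
At r₂, v₂ = √(μ/r₂) = 3.0936 km/s.
Transfer-orbit speed at r₂: v_a = √[μ(2/r₂ − 1/a_t)] = 1.6894 km/s.
Second burn Δv₂ = |v₂ − v_a| = 1.4042 km/s.
Total Δv = Δv₁ + Δv₂ = 3.655 km/s.

Δv = 3650 m/s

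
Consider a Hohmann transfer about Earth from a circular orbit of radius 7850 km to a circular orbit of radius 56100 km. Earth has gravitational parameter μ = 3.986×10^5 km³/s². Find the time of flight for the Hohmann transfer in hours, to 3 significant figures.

t = 7.90 hours

Transfer-ellipse semi-major axis a_t = (r₁ + r₂)/2 = (7850 + 56100)/2 = 31975 km.
Transfer time t = π√(a_t³/μ) = π√((31975)³ / 3.986×10^5) = 28450 s.
Converting: 28450 s ÷ 3600 s/hour = 7.90 hours.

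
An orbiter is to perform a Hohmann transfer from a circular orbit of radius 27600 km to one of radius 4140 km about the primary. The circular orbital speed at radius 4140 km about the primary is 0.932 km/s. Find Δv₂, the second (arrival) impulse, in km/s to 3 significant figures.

Δv₂ = 0.297 km/s

From the circular-orbit relation v² = μ/r at r = 4140 km: μ = v²r = (0.932)² × 4140 = 3596.10 km³/s².
The Hohmann ellipse has a_t = (r₁ + r₂)/2 = 15870 km.
Circular speed at r = 4140 km: v_c = √(μ/r) = 0.93200 km/s.
Transfer-orbit speed at the same r (vis-viva, a = a_t): v_t = √[μ(2/r − 1/a_t)] = 1.2291 km/s.
Δv₂ = |v_t − v_c| = |1.2291 − 0.93200| = 0.2971 km/s.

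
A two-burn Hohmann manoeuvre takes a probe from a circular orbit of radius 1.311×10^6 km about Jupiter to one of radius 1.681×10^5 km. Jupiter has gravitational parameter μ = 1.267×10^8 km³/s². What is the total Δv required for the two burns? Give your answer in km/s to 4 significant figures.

Semi-major axis of the transfer orbit: a_t = (1.311×10^6 + 1.681×10^5)/2 = 7.3955×10^5 km.
At r₁ the circular-orbit speed is v₁ = √(μ/r₁) = 9.831 km/s.
On the transfer ellipse at r₁, vis-viva equation gives v_a = √[μ(2/r₁ − 1/a_t)] = 4.687 km/s.
First burn Δv₁ = |v_a − v₁| = 5.144 km/s.
Circular speed at r₂: v₂ = √(μ/r₂) = 27.454 km/s.
Transfer-orbit speed at r₂: v_p = √[μ(2/r₂ − 1/a_t)] = 36.553 km/s.
Second burn Δv₂ = |v₂ − v_p| = 9.099 km/s.
Total Δv = Δv₁ + Δv₂ = 14.24 km/s.

Δv = 14.24 km/s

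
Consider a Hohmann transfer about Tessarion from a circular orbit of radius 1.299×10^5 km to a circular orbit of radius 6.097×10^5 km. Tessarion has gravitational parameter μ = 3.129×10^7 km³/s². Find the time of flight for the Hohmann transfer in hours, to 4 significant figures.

t = 35.08 hours

The Hohmann ellipse has a_t = (r₁ + r₂)/2 = 3.698×10^5 km.
Half the transfer-orbit period gives t = π√(a_t³/μ) = 1.263×10^5 s.
Converting: 1.263×10^5 s ÷ 3600 s/hour = 35.08 hours.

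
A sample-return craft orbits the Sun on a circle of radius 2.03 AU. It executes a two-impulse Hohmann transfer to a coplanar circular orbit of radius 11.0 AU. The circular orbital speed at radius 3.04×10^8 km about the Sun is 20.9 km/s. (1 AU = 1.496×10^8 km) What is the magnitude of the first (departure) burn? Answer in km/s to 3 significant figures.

Δv₁ = 6.26 km/s

From the circular-orbit relation v² = μ/r at r = 3.04×10^8 km: μ = v²r = (20.9)² × 3.04×10^8 = 1.32790×10^11 km³/s².
In km: r₁ = 2.03 × 1.496×10^8 = 3.03688×10^8 km; r₂ = 11.0 × 1.496×10^8 = 1.6456×10^9 km.
Transfer-ellipse semi-major axis a_t = (r₁ + r₂)/2 = (3.03688×10^8 + 1.6456×10^9)/2 = 9.74644×10^8 km.
Circular speed at r = 3.03688×10^8 km: v_c = √(μ/r) = 20.91 km/s.
Transfer-orbit speed at the same r (vis-viva, a = a_t): v_t = √[μ(2/r − 1/a_t)] = 27.17 km/s.
Δv₁ = |v_t − v_c| = |27.17 − 20.91| = 6.260 km/s.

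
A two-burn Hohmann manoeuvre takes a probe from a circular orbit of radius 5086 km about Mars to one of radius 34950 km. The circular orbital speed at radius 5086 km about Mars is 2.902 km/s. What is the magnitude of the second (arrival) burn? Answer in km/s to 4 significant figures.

From the circular-orbit relation v² = μ/r at r = 5086 km: μ = v²r = (2.902)² × 5086 = 42832.3 km³/s².
Transfer-ellipse semi-major axis a_t = (r₁ + r₂)/2 = (5086 + 34950)/2 = 20018 km.
Circular speed at r = 34950 km: v_c = √(μ/r) = 1.107 km/s.
Vis-viva on the transfer ellipse at r = 34950 km gives v_t = √[μ(2/r − 1/a_t)] = 0.5580 km/s.
Δv₂ = |v_t − v_c| = |0.5580 − 1.107| = 0.5490 km/s.

Δv₂ = 0.5490 km/s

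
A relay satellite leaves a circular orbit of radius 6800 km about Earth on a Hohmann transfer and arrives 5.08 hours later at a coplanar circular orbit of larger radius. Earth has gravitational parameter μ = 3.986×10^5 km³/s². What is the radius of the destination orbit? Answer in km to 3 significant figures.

Transfer time t = 5.08 hours = 18288 s, and t = π√(a_t³/μ).
So a_t = (μ t²/π²)^(1/3) = (3.986×10^5 × (18288)² / π²)^(1/3) = 23815 km.
Since a_t = (r₁ + r₂)/2, r₂ = 2a_t − r₁ = 2×23815 − 6800 = 40830 km.

r₂ = 40800 km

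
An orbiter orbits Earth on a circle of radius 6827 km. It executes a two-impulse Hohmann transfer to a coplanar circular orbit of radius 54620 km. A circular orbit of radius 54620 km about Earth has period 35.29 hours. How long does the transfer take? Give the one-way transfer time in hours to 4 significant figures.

t = 7.444 hours

From Kepler's third law T² = 4π²r³/μ at r = 54620 km, T = 35.29 hours = 35.29 × 3600 s = 1.27044×10^5 s: μ = 4π²r³/T² = 3.98572×10^5 km³/s².
Transfer-ellipse semi-major axis a_t = (r₁ + r₂)/2 = (6827 + 54620)/2 = 30723.5 km.
Half the transfer-orbit period gives t = π√(a_t³/μ) = 26800 s.
Converting: 26800 s ÷ 3600 s/hour = 7.444 hours.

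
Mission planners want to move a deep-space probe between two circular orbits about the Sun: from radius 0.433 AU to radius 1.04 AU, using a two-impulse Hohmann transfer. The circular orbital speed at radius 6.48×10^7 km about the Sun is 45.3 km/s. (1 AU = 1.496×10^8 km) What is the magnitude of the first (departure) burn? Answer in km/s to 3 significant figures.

Δv₁ = 8.53 km/s

From the circular-orbit relation v² = μ/r at r = 6.48×10^7 km: μ = v²r = (45.3)² × 6.48×10^7 = 1.32975×10^11 km³/s².
In km: r₁ = 0.433 × 1.496×10^8 = 6.47768×10^7 km; r₂ = 1.04 × 1.496×10^8 = 1.55584×10^8 km.
The Hohmann ellipse has a_t = (r₁ + r₂)/2 = 1.101804×10^8 km.
On the circular orbit at r = 6.47768×10^7 km, v_c = √(μ/r) = 45.308 km/s.
Transfer-orbit speed at the same r (vis-viva, a = a_t): v_t = √[μ(2/r − 1/a_t)] = 53.840 km/s.
Δv₁ = |v_t − v_c| = |53.840 − 45.308| = 8.532 km/s.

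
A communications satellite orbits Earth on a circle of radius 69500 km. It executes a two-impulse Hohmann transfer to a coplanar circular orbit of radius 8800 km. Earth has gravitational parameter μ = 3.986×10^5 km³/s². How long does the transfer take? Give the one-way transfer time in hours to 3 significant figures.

Semi-major axis of the transfer orbit: a_t = (69500 + 8800)/2 = 39150 km.
Half the transfer-orbit period gives t = π√(a_t³/μ) = 38550 s.
Converting: 38550 s ÷ 3600 s/hour = 10.7 hours.

t = 10.7 hours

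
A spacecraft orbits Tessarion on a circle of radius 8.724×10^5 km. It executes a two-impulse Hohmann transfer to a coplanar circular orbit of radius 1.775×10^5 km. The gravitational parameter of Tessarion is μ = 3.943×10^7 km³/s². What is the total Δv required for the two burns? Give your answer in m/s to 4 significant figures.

Δv = 7123 m/s

Transfer-ellipse semi-major axis a_t = (r₁ + r₂)/2 = (8.724×10^5 + 1.775×10^5)/2 = 5.2495×10^5 km.
At r₁ the circular-orbit speed is v₁ = √(μ/r₁) = 6.723 km/s.
Transfer-orbit speed at r₁ (vis-viva): v_a = √[μ(2/r₁ − 1/a_t)] = 3.909 km/s.
First burn Δv₁ = |v_a − v₁| = 2.814 km/s.
At r₂, v₂ = √(μ/r₂) = 14.9044 km/s.
Transfer-orbit speed at r₂: v_p = √[μ(2/r₂ − 1/a_t)] = 19.2138 km/s.
Second burn Δv₂ = |v₂ − v_p| = 4.309 km/s.
Total Δv = Δv₁ + Δv₂ = 7.123 km/s.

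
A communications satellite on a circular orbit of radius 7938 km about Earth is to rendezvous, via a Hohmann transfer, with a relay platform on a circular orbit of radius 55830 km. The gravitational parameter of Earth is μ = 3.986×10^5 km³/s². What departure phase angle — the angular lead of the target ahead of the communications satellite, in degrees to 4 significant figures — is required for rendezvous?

Semi-major axis of the transfer orbit: a_t = (7938 + 55830)/2 = 31884 km.
The half-period of the transfer ellipse is t = π√(a_t³/μ) = 28330 s.
The target's mean motion on its circular orbit is ω₂ = √(μ/r₂³) = 4.7859×10^-5 rad/s.
Angle swept by the target during transfer: ω₂·t = 1.3558 rad = 77.68°.
The communications satellite traverses 180° on the transfer ellipse, so the target must lead by 180° − 77.68° = 102.3°.

φ = 102.3°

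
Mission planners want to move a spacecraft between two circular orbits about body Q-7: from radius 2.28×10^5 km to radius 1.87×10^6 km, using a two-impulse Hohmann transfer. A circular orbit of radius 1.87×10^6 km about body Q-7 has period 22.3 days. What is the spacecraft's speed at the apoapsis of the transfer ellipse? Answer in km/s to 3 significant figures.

v = 2.84 km/s

From Kepler's third law T² = 4π²r³/μ at r = 1.87×10^6 km, T = 22.3 days = 22.3 × 86400 s = 1.92672×10^6 s: μ = 4π²r³/T² = 6.95420×10^7 km³/s².
Semi-major axis of the transfer orbit: a_t = (2.280×10^5 + 1.870×10^6)/2 = 1.049×10^6 km.
The apoapsis of the transfer ellipse is at r = 1.870×10^6 km.
Applying v² = μ(2/r − 1/a_t): v = 2.843 km/s.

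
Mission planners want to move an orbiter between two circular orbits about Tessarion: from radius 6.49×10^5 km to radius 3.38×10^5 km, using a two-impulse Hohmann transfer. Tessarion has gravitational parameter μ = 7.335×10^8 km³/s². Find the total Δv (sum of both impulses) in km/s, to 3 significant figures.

Semi-major axis of the transfer orbit: a_t = (6.490×10^5 + 3.380×10^5)/2 = 4.935×10^5 km.
At r₁ the circular-orbit speed is v₁ = √(μ/r₁) = 33.618 km/s.
Transfer-orbit speed at r₁ (v² = μ(2/r − 1/a)): v_a = √[μ(2/r₁ − 1/a_t)] = 27.822 km/s.
First burn Δv₁ = |v_a − v₁| = 5.796 km/s.
At r₂, v₂ = √(μ/r₂) = 46.58453 km/s.
Transfer-orbit speed at r₂: v_p = √[μ(2/r₂ − 1/a_t)] = 53.42204 km/s.
Second burn Δv₂ = |v₂ − v_p| = 6.838 km/s.
Δv = Δv₁ + Δv₂ = 5.796 + 6.838 = 12.63 km/s.

Δv = 12.6 km/s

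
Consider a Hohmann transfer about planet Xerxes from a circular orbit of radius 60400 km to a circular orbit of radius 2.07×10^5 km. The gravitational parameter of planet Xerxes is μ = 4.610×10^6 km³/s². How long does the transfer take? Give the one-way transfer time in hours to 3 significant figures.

The Hohmann ellipse has a_t = (r₁ + r₂)/2 = 1.337×10^5 km.
Transfer time t = π√(a_t³/μ) = π√((1.337×10^5)³ / 4.610×10^6) = 71530 s.
Converting: 71530 s ÷ 3600 s/hour = 19.9 hours.

t = 19.9 hours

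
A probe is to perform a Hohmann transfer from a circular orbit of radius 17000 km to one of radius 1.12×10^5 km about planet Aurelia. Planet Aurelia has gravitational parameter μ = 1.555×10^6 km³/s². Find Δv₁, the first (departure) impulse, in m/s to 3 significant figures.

Semi-major axis of the transfer orbit: a_t = (17000 + 1.120×10^5)/2 = 64500 km.
Circular speed at r = 17000 km: v_c = √(μ/r) = 9.5640 km/s.
Transfer-orbit speed at the same r (vis-viva, a = a_t): v_t = √[μ(2/r − 1/a_t)] = 12.603 km/s.
Δv₁ = |v_t − v_c| = |12.603 − 9.5640| = 3.039 km/s.

Δv₁ = 3040 m/s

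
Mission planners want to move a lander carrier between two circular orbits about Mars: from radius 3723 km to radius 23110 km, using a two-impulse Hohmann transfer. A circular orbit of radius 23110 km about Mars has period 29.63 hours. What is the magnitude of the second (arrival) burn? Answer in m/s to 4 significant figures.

From Kepler's third law T² = 4π²r³/μ at r = 23110 km, T = 29.63 hours = 29.63 × 3600 s = 1.06668×10^5 s: μ = 4π²r³/T² = 42824.4 km³/s².
The Hohmann ellipse has a_t = (r₁ + r₂)/2 = 13416.5 km.
Circular speed at r = 23110 km: v_c = √(μ/r) = 1.3613 km/s.
Vis-viva on the transfer ellipse at r = 23110 km gives v_t = √[μ(2/r − 1/a_t)] = 0.71709 km/s.
Δv₂ = |v_t − v_c| = |0.71709 − 1.3613| = 0.6442 km/s.

Δv₂ = 644.2 m/s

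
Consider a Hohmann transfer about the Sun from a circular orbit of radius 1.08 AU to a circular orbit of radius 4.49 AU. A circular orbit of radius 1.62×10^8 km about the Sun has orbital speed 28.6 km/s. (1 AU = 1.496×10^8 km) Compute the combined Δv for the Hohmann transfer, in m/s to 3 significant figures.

From the circular-orbit relation v² = μ/r at r = 1.62×10^8 km: μ = v²r = (28.6)² × 1.62×10^8 = 1.32510×10^11 km³/s².
In km: r₁ = 1.08 × 1.496×10^8 = 1.61568×10^8 km; r₂ = 4.49 × 1.496×10^8 = 6.71704×10^8 km.
Transfer-ellipse semi-major axis a_t = (r₁ + r₂)/2 = (1.61568×10^8 + 6.71704×10^8)/2 = 4.16636×10^8 km.
Circular speed at r₁: v₁ = √(μ/r₁) = √(1.32510×10^11/1.61568×10^8) = 28.638 km/s.
Transfer-orbit speed at r₁ (v² = μ(2/r − 1/a)): v_p = √[μ(2/r₁ − 1/a_t)] = 36.363 km/s.
First burn Δv₁ = |v_p − v₁| = 7.725 km/s.
Circular speed at r₂: v₂ = √(μ/r₂) = 14.0454 km/s.
Transfer-orbit speed at r₂: v_a = √[μ(2/r₂ − 1/a_t)] = 8.74649 km/s.
Second burn Δv₂ = |v₂ − v_a| = 5.299 km/s.
Δv = Δv₁ + Δv₂ = 7.725 + 5.299 = 13.02 km/s.

Δv = 13000 m/s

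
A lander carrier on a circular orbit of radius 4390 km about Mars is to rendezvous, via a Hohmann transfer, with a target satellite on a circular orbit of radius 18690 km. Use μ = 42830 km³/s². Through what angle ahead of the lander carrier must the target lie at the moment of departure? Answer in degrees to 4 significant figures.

Semi-major axis of the transfer orbit: a_t = (4390 + 18690)/2 = 11540 km.
Transfer time t = π√(a_t³/μ) = 18818 s.
The target's mean motion on its circular orbit is ω₂ = √(μ/r₂³) = 8.0995×10^-5 rad/s.
Angle swept by the target during transfer: ω₂·t = 1.5242 rad = 87.33°.
The lander carrier traverses 180° on the transfer ellipse, so the target must lead by 180° − 87.33° = 92.67°.

φ = 92.67°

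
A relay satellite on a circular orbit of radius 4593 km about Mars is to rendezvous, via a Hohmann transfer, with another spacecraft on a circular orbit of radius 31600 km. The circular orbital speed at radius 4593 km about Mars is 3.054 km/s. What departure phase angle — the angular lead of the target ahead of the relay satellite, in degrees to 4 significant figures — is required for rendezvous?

φ = 102.0°

From the circular-orbit relation v² = μ/r at r = 4593 km: μ = v²r = (3.054)² × 4593 = 42838.5 km³/s².
Semi-major axis of the transfer orbit: a_t = (4593 + 31600)/2 = 18096.5 km.
The half-period of the transfer ellipse is t = π√(a_t³/μ) = 36951 s.
Target angular speed ω₂ = √(μ/r₂³) = 3.6846×10^-5 rad/s.
Angle swept by the target during transfer: ω₂·t = 1.3615 rad = 78.01°.
The relay satellite traverses 180° on the transfer ellipse, so the target must lead by 180° − 78.01° = 102.0°.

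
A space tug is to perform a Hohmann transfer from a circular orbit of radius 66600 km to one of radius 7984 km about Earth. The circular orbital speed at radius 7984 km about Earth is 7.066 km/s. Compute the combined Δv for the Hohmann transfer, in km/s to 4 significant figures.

Δv = 3.691 km/s

From the circular-orbit relation v² = μ/r at r = 7984 km: μ = v²r = (7.066)² × 7984 = 3.98628×10^5 km³/s².
The Hohmann ellipse has a_t = (r₁ + r₂)/2 = 37292 km.
At r₁ the circular-orbit speed is v₁ = √(μ/r₁) = 2.4465 km/s.
On the transfer ellipse at r₁, vis-viva gives v_a = √[μ(2/r₁ − 1/a_t)] = 1.1320 km/s.
First burn Δv₁ = |v_a − v₁| = 1.3145 km/s.
At r₂, v₂ = √(μ/r₂) = 7.0660 km/s.
Transfer-orbit speed at r₂: v_p = √[μ(2/r₂ − 1/a_t)] = 9.4428 km/s.
Second burn Δv₂ = |v₂ − v_p| = 2.3768 km/s.
Total Δv = Δv₁ + Δv₂ = 3.691 km/s.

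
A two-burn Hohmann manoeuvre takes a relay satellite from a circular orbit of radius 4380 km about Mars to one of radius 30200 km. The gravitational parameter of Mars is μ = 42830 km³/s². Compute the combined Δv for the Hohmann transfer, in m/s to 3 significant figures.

Δv = 1600 m/s

Semi-major axis of the transfer orbit: a_t = (4380 + 30200)/2 = 17290 km.
Circular speed at r₁: v₁ = √(μ/r₁) = √(42830/4380) = 3.1271 km/s.
Transfer-orbit speed at r₁ (vis-viva equation): v_p = √[μ(2/r₁ − 1/a_t)] = 4.1328 km/s.
First burn Δv₁ = |v_p − v₁| = 1.0057 km/s.
Circular speed at r₂: v₂ = √(μ/r₂) = 1.19089 km/s.
Transfer-orbit speed at r₂: v_a = √[μ(2/r₂ − 1/a_t)] = 0.599391 km/s.
Second burn Δv₂ = |v₂ − v_a| = 0.59150 km/s.
Δv = Δv₁ + Δv₂ = 1.0057 + 0.59150 = 1.597 km/s.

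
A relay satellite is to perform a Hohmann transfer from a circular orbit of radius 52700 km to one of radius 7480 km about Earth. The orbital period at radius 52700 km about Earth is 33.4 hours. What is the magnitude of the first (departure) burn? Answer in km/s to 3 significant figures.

From Kepler's third law T² = 4π²r³/μ at r = 52700 km, T = 33.4 hours = 33.4 × 3600 s = 1.2024×10^5 s: μ = 4π²r³/T² = 3.99663×10^5 km³/s².
The Hohmann ellipse has a_t = (r₁ + r₂)/2 = 30090 km.
On the circular orbit at r = 52700 km, v_c = √(μ/r) = 2.754 km/s.
Transfer-orbit speed at the same r (vis-viva, a = a_t): v_t = √[μ(2/r − 1/a_t)] = 1.373 km/s.
Δv₁ = |v_t − v_c| = |1.373 − 2.754| = 1.381 km/s.

Δv₁ = 1.38 km/s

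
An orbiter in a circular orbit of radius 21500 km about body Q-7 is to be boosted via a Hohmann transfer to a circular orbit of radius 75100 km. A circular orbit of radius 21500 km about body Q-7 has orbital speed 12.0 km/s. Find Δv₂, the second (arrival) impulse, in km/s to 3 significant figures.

Δv₂ = 2.14 km/s

From the circular-orbit relation v² = μ/r at r = 21500 km: μ = v²r = (12.0)² × 21500 = 3.09600×10^6 km³/s².
Transfer-ellipse semi-major axis a_t = (r₁ + r₂)/2 = (21500 + 75100)/2 = 48300 km.
On the circular orbit at r = 75100 km, v_c = √(μ/r) = 6.421 km/s.
Transfer-orbit speed at the same r (vis-viva, a = a_t): v_t = √[μ(2/r − 1/a_t)] = 4.284 km/s.
Δv₂ = |v_t − v_c| = |4.284 − 6.421| = 2.137 km/s.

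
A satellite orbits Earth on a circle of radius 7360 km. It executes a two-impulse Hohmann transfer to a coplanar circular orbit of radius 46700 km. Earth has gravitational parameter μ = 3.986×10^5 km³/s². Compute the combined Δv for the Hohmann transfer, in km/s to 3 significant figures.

Transfer-ellipse semi-major axis a_t = (r₁ + r₂)/2 = (7360 + 46700)/2 = 27030 km.
At r₁ the circular-orbit speed is v₁ = √(μ/r₁) = 7.359 km/s.
On the transfer ellipse at r₁, vis-viva equation gives v_p = √[μ(2/r₁ − 1/a_t)] = 9.673 km/s.
First burn Δv₁ = |v_p − v₁| = 2.314 km/s.
Circular speed at r₂: v₂ = √(μ/r₂) = 2.9215 km/s.
Transfer-orbit speed at r₂: v_a = √[μ(2/r₂ − 1/a_t)] = 1.5245 km/s.
Second burn Δv₂ = |v₂ − v_a| = 1.397 km/s.
Total Δv = Δv₁ + Δv₂ = 3.711 km/s.

Δv = 3.71 km/s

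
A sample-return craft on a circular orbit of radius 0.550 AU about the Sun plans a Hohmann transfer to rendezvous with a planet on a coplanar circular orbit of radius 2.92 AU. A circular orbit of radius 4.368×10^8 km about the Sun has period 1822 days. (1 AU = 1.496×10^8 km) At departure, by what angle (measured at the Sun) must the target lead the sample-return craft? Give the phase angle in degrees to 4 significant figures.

φ = 97.56°

From Kepler's third law T² = 4π²r³/μ at r = 4.368×10^8 km, T = 1822 days = 1822 × 86400 s = 1.574208×10^8 s: μ = 4π²r³/T² = 1.32765×10^11 km³/s².
In km: r₁ = 0.550 × 1.496×10^8 = 8.228×10^7 km; r₂ = 2.92 × 1.496×10^8 = 4.36832×10^8 km.
Transfer-ellipse semi-major axis a_t = (r₁ + r₂)/2 = (8.228×10^7 + 4.36832×10^8)/2 = 2.59556×10^8 km.
Transfer time t = π√(a_t³/μ) = 3.6054×10^7 s.
The target's mean motion on its circular orbit is ω₂ = √(μ/r₂³) = 3.9909×10^-8 rad/s.
Angle swept by the target during transfer: ω₂·t = 1.4389 rad = 82.44°.
Arrival is 180° from departure on the ellipse, so φ = 180° − 82.44° = 97.56°.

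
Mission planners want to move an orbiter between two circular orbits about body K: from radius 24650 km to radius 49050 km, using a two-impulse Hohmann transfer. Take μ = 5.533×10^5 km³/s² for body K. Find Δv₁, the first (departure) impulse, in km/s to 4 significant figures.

Δv₁ = 0.7283 km/s

Transfer-ellipse semi-major axis a_t = (r₁ + r₂)/2 = (24650 + 49050)/2 = 36850 km.
Circular speed at r = 24650 km: v_c = √(μ/r) = 4.7377 km/s.
Vis-viva on the transfer ellipse at r = 24650 km gives v_t = √[μ(2/r − 1/a_t)] = 5.4660 km/s.
Δv₁ = |v_t − v_c| = |5.4660 − 4.7377| = 0.7283 km/s.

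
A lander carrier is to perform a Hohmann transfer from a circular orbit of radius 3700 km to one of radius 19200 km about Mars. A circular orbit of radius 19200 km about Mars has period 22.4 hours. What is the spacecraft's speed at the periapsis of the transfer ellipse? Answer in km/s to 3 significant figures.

From Kepler's third law T² = 4π²r³/μ at r = 19200 km, T = 22.4 hours = 22.4 × 3600 s = 80640 s: μ = 4π²r³/T² = 42969.7 km³/s².
Transfer-ellipse semi-major axis a_t = (r₁ + r₂)/2 = (3700 + 19200)/2 = 11450 km.
At periapsis, r = 3700 km.
Vis-viva: v = √[μ(2/r − 1/a_t)] = √[42969.7 × (2/3700 − 1/11450)] = 4.413 km/s.

v = 4.41 km/s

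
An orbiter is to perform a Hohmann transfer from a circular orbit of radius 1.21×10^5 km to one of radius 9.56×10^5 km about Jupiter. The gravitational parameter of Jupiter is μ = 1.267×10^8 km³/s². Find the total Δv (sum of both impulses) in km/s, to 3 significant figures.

Δv = 16.8 km/s

Transfer-ellipse semi-major axis a_t = (r₁ + r₂)/2 = (1.210×10^5 + 9.560×10^5)/2 = 5.385×10^5 km.
Circular speed at r₁: v₁ = √(μ/r₁) = √(1.267×10^8/1.210×10^5) = 32.359 km/s.
Transfer-orbit speed at r₁ (vis-viva): v_p = √[μ(2/r₁ − 1/a_t)] = 43.115 km/s.
First burn Δv₁ = |v_p − v₁| = 10.756 km/s.
Circular speed at r₂: v₂ = √(μ/r₂) = 11.51223 km/s.
Transfer-orbit speed at r₂: v_a = √[μ(2/r₂ − 1/a_t)] = 5.457066 km/s.
Second burn Δv₂ = |v₂ − v_a| = 6.0552 km/s.
Total Δv = Δv₁ + Δv₂ = 16.81 km/s.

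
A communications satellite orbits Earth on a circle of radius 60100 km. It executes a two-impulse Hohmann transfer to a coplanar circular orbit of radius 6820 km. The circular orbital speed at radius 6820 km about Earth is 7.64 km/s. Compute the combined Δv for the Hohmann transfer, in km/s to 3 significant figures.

From the circular-orbit relation v² = μ/r at r = 6820 km: μ = v²r = (7.64)² × 6820 = 3.98081×10^5 km³/s².
Semi-major axis of the transfer orbit: a_t = (60100 + 6820)/2 = 33460 km.
At r₁ the circular-orbit speed is v₁ = √(μ/r₁) = 2.574 km/s.
Transfer-orbit speed at r₁ (vis-viva equation): v_a = √[μ(2/r₁ − 1/a_t)] = 1.162 km/s.
First burn Δv₁ = |v_a − v₁| = 1.412 km/s.
Circular speed at r₂: v₂ = √(μ/r₂) = 7.6400 km/s.
Transfer-orbit speed at r₂: v_p = √[μ(2/r₂ − 1/a_t)] = 10.239 km/s.
Second burn Δv₂ = |v₂ − v_p| = 2.599 km/s.
Δv = Δv₁ + Δv₂ = 1.412 + 2.599 = 4.011 km/s.

Δv = 4.01 km/s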